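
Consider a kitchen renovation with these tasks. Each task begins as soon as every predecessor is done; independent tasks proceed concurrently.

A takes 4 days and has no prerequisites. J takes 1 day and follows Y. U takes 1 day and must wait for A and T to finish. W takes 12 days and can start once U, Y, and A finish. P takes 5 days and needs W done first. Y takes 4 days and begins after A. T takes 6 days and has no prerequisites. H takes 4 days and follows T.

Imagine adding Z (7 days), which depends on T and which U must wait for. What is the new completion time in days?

31

Originally the schedule takes 25 days.
With Z inserted, U now waits for max(A, T, Z).
New critical path: T→Z→U→W→P = 6+7+1+12+5 = 31 ⇒ 31 days.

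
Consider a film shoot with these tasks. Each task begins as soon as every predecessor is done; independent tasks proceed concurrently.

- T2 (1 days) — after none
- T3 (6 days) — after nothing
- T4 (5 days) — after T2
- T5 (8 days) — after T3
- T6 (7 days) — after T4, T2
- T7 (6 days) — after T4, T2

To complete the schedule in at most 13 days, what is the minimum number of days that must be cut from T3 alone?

Current finish: 14 days; target: 13.
T3 is on every critical path, so each day cut from T3 cuts the finish by one (this holds down to a finish of 13).
Need 14 − 13 = 1 day off T3 → T3 becomes 5 days, finish becomes 13.

1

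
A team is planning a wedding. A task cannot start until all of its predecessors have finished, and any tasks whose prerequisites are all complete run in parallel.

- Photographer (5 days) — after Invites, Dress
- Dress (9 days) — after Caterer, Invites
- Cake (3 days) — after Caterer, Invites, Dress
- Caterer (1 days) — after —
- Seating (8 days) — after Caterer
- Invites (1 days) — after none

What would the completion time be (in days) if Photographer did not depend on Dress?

13

With the dependency in place, Caterer→Dress→Photographer = 1+9+5 = 15 sets the finish at 15 days.
Without Dress→Photographer, Photographer's earliest start moves from 10 to 1.
The longest chain is now Caterer→Dress→Cake = 1+9+3 = 13, so the schedule takes 13 days.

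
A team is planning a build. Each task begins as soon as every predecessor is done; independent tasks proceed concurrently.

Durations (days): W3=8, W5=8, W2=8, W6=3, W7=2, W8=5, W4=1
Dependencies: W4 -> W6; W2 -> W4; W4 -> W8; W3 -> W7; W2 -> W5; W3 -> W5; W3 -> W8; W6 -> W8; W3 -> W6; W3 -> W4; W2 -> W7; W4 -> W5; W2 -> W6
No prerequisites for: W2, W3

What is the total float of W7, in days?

7

Critical path: W2→W4→W5 = 8+1+8 = 17, so the finish is 17 days.
Longest path through W7: 10 days (earliest finish 10, latest finish 17).
Float = 17 − 10 = 7.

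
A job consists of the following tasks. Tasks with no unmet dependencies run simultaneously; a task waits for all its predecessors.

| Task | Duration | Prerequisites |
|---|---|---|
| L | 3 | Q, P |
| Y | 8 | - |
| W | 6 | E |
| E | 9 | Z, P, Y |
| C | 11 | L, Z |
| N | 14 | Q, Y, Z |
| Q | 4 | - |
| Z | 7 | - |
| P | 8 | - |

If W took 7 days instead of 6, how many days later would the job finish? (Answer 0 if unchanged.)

1

Actual critical path: Y→E→W = 8+9+6 = 23 ⇒ 23 days.
Since W is critical, the +1 change carries straight to that chain (now 24 days).
No other chain overtakes it, so the finish is 24 days.
Change in finish: 24 − 23 = +1 days.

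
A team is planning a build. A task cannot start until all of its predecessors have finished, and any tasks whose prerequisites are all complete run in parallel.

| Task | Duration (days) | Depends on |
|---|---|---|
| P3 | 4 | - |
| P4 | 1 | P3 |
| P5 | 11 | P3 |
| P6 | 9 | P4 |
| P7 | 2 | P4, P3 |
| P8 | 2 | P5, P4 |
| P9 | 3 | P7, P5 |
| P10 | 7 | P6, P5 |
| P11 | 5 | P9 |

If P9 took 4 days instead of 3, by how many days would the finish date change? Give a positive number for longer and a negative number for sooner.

1

As given, the longest chain is P3→P5→P9→P11 = 4+11+3+5 = 23, so the finish is 23 days.
P9 is on the critical path; changing it to 4 makes that path 24 days.
That remains the longest chain; total 24 days.
Change in finish: 24 − 23 = +1 days.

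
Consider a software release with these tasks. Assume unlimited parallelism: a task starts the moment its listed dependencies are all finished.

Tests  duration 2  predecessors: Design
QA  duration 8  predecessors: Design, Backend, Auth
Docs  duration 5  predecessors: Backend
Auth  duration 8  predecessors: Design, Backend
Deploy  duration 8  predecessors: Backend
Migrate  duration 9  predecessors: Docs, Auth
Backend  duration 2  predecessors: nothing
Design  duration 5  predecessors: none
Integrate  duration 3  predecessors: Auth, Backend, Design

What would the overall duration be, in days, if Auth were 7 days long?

21

Critical path before the change: Design→Auth→Migrate = 5+8+9 = 22 giving 22 days.
Auth lies on that path, so at 7 days the path becomes 21 days.
The critical path is still Design→Auth→Migrate; finish is now 21 days.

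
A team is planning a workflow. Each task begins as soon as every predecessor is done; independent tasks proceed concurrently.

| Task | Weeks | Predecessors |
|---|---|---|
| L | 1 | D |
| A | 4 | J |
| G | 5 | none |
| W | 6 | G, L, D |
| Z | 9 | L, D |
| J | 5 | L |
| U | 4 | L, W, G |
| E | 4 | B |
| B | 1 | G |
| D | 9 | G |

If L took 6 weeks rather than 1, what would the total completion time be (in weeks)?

30

Actual critical path: G→D→L→W→U = 5+9+1+6+4 = 25 ⇒ 25 weeks.
L is on the critical path; changing it to 6 makes that path 30 weeks.
That remains the longest chain; total 30 weeks.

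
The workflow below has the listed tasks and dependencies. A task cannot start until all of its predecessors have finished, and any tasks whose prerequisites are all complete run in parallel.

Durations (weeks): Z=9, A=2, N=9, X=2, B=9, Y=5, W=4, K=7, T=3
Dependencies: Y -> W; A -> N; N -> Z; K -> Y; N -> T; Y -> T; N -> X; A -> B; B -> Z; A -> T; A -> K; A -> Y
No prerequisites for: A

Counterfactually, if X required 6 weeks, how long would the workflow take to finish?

Actual critical path: A→N→Z = 2+9+9 = 20 ⇒ 20 weeks.
X has 7 weeks of float (longest path through it is 13).
That remains the longest chain; total 20 weeks.

20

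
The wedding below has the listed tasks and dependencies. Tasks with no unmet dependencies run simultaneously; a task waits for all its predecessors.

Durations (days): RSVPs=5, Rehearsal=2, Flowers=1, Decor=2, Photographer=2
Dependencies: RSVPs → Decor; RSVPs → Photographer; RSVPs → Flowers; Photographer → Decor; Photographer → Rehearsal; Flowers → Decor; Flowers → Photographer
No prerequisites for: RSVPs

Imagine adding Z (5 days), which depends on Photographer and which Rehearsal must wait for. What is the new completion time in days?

15

Originally the schedule takes 10 days.
With Z inserted, Rehearsal now waits for max(Photographer, Z).
New critical path: RSVPs→Flowers→Photographer→Z→Rehearsal = 5+1+2+5+2 = 15 ⇒ 15 days.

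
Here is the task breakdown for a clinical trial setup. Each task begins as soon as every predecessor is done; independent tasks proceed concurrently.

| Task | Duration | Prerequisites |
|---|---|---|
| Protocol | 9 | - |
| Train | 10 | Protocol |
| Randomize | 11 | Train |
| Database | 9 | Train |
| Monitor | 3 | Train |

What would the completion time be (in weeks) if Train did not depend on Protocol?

Original critical path: Protocol→Train→Randomize = 9+10+11 = 30 ⇒ 30 weeks.
Without Protocol→Train, Train's earliest start moves from 9 to 0.
New critical path: Train→Randomize = 10+11 = 21 ⇒ 21 weeks.

21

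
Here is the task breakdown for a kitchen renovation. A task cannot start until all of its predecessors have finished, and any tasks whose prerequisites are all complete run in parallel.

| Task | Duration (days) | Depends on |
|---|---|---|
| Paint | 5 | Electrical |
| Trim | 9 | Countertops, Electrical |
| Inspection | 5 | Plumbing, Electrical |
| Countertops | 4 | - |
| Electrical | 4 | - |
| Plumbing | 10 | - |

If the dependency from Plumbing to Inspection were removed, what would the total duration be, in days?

13

Before: longest chain Plumbing→Inspection = 10+5 = 15, finish 15.
Without Plumbing→Inspection, Inspection's earliest start moves from 10 to 4.
New critical path: Electrical→Trim = 4+9 = 13 ⇒ 13 days.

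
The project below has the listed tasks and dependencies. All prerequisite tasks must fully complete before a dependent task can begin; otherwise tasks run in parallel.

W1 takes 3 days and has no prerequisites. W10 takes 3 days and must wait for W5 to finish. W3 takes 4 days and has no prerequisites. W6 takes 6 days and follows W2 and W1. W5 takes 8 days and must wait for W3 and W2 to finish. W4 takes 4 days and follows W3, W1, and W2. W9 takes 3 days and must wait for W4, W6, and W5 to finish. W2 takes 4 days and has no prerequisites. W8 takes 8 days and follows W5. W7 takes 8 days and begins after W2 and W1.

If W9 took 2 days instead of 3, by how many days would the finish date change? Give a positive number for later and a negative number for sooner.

Baseline: W2→W5→W8 = 4+8+8 = 20 → 20 days.
The longest path through W9 is only 15 days, so W9 has float 5.
No other chain overtakes it, so the finish is 20 days.
Change in finish: 20 − 20 = +0 days.

0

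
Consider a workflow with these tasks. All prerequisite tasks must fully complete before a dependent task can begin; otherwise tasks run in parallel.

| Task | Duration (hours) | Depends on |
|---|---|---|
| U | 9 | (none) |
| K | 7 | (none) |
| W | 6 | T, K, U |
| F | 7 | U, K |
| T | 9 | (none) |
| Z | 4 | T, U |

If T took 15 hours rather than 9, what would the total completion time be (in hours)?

Actual critical path: U→F = 9+7 = 16 ⇒ 16 hours.
The longest path through T is only 15 hours, so T has float 1.
Now T→W = 15+6 = 21 is longest, so the finish becomes 21 hours.

21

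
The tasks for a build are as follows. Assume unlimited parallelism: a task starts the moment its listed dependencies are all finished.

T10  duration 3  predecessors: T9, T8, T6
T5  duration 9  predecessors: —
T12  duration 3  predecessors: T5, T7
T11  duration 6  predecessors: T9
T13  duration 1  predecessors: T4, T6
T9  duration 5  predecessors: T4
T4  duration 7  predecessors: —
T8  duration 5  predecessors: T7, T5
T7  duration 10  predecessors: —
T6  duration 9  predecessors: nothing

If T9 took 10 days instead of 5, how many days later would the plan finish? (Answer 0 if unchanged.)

5

Actual critical path: T4→T9→T11 = 7+5+6 = 18 ⇒ 18 days.
T9 lies on that path, so at 10 days the path becomes 23 days.
That remains the longest chain; total 23 days.
Change in finish: 23 − 18 = +5 days.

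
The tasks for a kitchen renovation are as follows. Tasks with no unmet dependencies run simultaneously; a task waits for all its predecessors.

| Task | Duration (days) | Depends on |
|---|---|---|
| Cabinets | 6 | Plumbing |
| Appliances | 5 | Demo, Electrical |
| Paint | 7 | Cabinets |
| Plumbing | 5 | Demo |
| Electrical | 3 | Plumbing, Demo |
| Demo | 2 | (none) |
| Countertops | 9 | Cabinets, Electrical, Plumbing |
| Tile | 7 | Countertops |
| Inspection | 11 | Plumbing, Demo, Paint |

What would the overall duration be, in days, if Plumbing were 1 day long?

27

Actual critical path: Demo→Plumbing→Cabinets→Paint→Inspection = 2+5+6+7+11 = 31 ⇒ 31 days.
Plumbing is on the critical path; changing it to 1 makes that path 27 days.
No other chain overtakes it, so the finish is 27 days.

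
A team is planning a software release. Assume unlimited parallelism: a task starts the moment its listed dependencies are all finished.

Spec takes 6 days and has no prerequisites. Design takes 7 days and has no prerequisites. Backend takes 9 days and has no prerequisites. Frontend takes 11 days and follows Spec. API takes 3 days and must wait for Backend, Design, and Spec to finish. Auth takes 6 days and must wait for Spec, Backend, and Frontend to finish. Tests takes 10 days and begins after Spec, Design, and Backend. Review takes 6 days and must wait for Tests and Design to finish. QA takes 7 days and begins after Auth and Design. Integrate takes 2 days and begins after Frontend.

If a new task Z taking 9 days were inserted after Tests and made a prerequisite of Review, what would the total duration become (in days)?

Originally the job takes 30 days.
With Z inserted, Review now waits for max(Tests, Design, Z).
New critical path: Backend→Tests→Z→Review = 9+10+9+6 = 34 ⇒ 34 days.

34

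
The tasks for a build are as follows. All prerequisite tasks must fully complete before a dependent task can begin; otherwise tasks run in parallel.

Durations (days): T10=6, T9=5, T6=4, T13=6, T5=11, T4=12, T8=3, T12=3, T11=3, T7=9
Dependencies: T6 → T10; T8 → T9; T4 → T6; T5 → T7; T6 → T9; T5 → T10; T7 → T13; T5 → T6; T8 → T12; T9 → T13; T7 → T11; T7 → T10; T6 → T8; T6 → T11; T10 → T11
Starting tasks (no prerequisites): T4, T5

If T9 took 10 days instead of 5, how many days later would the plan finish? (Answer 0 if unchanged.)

Critical path before the change: T4→T6→T8→T9→T13 = 12+4+3+5+6 = 30 giving 30 days.
T9 lies on that path, so at 10 days the path becomes 35 days.
No other chain overtakes it, so the finish is 35 days.
Change in finish: 35 − 30 = +5 days.

5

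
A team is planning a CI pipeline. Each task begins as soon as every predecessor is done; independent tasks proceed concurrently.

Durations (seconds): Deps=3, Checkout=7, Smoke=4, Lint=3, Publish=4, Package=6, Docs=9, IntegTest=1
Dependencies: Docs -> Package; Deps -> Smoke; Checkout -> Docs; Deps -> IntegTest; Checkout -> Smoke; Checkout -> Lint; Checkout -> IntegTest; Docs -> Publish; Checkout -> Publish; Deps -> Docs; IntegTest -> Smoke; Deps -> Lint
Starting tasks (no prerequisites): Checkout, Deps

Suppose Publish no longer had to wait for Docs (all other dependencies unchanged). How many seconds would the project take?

With the dependency in place, Checkout→Docs→Package = 7+9+6 = 22 sets the finish at 22 seconds.
Without Docs→Publish, Publish's earliest start moves from 16 to 7.
After: Checkout→Docs→Package = 7+9+6 = 22 → 22 seconds.

22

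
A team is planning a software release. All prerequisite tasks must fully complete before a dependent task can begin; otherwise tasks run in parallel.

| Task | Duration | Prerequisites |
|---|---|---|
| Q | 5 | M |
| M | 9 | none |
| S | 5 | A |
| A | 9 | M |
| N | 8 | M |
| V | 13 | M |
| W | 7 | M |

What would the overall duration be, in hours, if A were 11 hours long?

25

Baseline: M→A→S = 9+9+5 = 23 → 23 hours.
Since A is critical, the +2 change carries straight to that chain (now 25 hours).
That remains the longest chain; total 25 hours.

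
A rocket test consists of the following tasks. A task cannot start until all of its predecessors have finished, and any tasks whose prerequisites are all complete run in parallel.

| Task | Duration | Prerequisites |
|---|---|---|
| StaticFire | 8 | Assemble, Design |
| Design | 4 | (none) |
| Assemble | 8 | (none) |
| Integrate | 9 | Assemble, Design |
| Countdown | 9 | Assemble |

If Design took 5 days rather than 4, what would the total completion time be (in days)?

17

The binding path is Assemble→Integrate = 8+9 = 17; finish at 17 days.
The longest path through Design is only 13 days, so Design has float 4.
No other chain overtakes it, so the finish is 17 days.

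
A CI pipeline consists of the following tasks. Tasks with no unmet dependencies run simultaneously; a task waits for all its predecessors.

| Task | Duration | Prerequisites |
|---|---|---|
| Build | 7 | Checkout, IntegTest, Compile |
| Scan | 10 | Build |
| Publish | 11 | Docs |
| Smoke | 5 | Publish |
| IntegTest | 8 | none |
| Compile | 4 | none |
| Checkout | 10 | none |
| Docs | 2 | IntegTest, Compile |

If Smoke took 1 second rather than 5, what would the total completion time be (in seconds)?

27

The binding path is Checkout→Build→Scan = 10+7+10 = 27; finish at 27 seconds.
Smoke is off the critical path — its longest chain is 26 seconds, giving 1 of slack.
The critical path is still Checkout→Build→Scan; finish is now 27 seconds.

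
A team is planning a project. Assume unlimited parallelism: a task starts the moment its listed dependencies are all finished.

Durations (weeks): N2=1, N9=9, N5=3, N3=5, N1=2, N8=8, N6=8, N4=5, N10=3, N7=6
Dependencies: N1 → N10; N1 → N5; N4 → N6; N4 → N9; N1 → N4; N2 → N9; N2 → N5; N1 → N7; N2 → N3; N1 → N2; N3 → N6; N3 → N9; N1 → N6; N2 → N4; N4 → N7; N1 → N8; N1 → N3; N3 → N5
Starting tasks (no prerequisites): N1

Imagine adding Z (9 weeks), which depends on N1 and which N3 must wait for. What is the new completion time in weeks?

Originally the job takes 17 weeks.
With Z inserted, N3 now waits for max(N1, N2, Z).
New critical path: N1→Z→N3→N9 = 2+9+5+9 = 25 ⇒ 25 weeks.

25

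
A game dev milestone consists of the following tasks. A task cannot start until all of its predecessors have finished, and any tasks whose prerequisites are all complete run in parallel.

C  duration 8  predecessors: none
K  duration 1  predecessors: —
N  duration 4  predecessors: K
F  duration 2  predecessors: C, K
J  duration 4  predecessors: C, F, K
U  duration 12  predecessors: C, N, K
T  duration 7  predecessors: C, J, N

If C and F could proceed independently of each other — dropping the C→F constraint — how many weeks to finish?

Original critical path: C→F→J→T = 8+2+4+7 = 21 ⇒ 21 weeks.
Without C→F, F's earliest start moves from 8 to 1.
The longest chain is now C→U = 8+12 = 20, so the game dev milestone takes 20 weeks.

20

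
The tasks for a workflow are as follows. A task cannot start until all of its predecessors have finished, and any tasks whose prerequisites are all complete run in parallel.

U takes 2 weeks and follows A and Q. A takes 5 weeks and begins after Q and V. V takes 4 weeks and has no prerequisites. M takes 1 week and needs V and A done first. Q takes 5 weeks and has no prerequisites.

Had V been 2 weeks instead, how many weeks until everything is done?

Critical path before the change: Q→A→U = 5+5+2 = 12 giving 12 weeks.
V has 1 week of float (longest path through it is 11).
That remains the longest chain; total 12 weeks.

12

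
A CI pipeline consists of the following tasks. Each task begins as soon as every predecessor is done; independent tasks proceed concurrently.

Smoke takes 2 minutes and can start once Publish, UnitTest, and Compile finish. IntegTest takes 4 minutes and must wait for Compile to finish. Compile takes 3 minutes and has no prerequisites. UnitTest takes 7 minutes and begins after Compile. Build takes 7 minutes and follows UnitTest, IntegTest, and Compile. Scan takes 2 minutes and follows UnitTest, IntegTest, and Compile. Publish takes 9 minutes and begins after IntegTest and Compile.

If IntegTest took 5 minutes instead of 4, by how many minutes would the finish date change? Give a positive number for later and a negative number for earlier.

1

The binding path is Compile→IntegTest→Publish→Smoke = 3+4+9+2 = 18; finish at 18 minutes.
IntegTest is on the critical path; changing it to 5 makes that path 19 minutes.
The critical path is still Compile→IntegTest→Publish→Smoke; finish is now 19 minutes.
Change in finish: 19 − 18 = +1 minutes.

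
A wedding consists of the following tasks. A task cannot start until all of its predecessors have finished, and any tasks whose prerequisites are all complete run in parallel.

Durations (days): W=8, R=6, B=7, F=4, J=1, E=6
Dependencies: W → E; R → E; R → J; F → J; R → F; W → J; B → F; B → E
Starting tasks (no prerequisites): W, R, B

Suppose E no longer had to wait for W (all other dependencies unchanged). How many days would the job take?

With the dependency in place, W→E = 8+6 = 14 sets the finish at 14 days.
Without W→E, E's earliest start moves from 8 to 7.
The longest chain is now B→E = 7+6 = 13, so the job takes 13 days.

13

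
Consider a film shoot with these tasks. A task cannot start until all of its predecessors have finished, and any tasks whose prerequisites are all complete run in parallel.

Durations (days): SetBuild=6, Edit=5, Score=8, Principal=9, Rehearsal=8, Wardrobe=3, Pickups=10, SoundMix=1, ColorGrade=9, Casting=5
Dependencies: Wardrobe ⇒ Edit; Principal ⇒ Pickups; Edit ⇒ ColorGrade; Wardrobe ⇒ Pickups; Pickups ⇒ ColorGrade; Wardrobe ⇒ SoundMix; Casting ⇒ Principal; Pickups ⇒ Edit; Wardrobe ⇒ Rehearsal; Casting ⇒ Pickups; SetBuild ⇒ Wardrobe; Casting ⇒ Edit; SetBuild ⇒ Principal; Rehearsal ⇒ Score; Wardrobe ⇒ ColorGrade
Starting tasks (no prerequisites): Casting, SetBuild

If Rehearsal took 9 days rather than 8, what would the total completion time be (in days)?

39

Baseline: SetBuild→Principal→Pickups→Edit→ColorGrade = 6+9+10+5+9 = 39 → 39 days.
Rehearsal is off the critical path — its longest chain is 25 days, giving 14 of slack.
The critical path is still SetBuild→Principal→Pickups→Edit→ColorGrade; finish is now 39 days.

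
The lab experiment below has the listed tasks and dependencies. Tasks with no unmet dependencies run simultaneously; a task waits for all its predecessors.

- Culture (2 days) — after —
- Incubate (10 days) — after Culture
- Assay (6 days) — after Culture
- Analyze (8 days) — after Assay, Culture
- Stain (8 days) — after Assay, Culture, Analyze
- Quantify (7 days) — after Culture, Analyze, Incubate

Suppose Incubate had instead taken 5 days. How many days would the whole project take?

24

Baseline: Culture→Assay→Analyze→Stain = 2+6+8+8 = 24 → 24 days.
The longest path through Incubate is only 19 days, so Incubate has float 5.
No other chain overtakes it, so the finish is 24 days.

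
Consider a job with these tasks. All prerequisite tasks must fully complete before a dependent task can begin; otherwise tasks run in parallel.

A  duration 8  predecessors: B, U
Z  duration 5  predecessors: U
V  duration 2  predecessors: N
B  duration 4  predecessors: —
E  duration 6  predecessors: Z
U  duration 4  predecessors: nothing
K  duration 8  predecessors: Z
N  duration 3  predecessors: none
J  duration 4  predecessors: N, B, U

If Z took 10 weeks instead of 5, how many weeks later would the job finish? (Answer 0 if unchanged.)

5

Baseline: U→Z→K = 4+5+8 = 17 → 17 weeks.
Z is on the critical path; changing it to 10 makes that path 22 weeks.
That remains the longest chain; total 22 weeks.
Change in finish: 22 − 17 = +5 weeks.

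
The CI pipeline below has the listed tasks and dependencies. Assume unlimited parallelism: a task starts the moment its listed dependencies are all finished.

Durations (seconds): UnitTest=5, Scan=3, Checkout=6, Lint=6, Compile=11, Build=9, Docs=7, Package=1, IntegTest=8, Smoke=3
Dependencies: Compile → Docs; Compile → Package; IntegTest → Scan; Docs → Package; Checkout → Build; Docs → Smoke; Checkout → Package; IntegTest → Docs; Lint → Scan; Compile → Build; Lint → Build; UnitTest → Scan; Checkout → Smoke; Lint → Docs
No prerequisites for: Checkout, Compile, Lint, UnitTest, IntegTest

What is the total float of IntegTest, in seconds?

3

Compile→Docs→Smoke = 11+7+3 = 21 sets the makespan at 21 seconds.
Longest path through IntegTest: 18 seconds (earliest finish 8, latest finish 11).
So IntegTest can slip 11 − 8 = 3 seconds.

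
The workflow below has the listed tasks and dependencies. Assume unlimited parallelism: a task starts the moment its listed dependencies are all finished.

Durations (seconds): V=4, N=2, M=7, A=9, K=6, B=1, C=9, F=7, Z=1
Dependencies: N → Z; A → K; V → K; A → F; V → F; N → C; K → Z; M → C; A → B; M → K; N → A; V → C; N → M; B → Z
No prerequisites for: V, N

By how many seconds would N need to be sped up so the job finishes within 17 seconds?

Current finish: 18 seconds; target: 17.
N is on every critical path, so each second cut from N cuts the finish by one (this holds down to a finish of 17).
Need 18 − 17 = 1 second off N → N becomes 1 second, finish becomes 17.

1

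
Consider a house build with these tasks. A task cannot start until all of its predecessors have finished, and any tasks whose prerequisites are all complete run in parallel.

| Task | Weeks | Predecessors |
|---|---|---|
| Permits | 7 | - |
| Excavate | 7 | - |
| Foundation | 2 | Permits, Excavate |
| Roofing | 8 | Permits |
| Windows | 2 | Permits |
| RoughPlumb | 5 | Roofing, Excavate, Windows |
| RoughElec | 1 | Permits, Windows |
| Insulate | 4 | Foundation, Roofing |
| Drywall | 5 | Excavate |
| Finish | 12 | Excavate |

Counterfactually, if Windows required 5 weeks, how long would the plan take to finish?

20

The binding path is Permits→Roofing→RoughPlumb = 7+8+5 = 20; finish at 20 weeks.
The longest path through Windows is only 14 weeks, so Windows has float 6.
No other chain overtakes it, so the finish is 20 weeks.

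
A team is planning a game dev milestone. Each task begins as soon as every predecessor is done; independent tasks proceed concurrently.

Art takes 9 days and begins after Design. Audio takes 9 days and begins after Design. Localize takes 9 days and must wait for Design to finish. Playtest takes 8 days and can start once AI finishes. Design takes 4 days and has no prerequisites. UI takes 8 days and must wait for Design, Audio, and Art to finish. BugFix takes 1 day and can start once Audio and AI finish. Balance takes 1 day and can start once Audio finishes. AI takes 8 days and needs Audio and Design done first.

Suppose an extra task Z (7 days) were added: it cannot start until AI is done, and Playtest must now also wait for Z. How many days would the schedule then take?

Originally the schedule takes 29 days.
With Z inserted, Playtest now waits for max(AI, Z).
New critical path: Design→Audio→AI→Z→Playtest = 4+9+8+7+8 = 36 ⇒ 36 days.

36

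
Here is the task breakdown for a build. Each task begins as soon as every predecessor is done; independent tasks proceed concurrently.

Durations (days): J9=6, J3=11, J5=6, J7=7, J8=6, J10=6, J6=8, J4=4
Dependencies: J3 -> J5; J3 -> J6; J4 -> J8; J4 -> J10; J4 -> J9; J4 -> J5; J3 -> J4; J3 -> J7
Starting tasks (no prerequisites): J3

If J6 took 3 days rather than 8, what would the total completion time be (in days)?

21

The binding path is J3→J4→J5 = 11+4+6 = 21; finish at 21 days.
J6 has 2 days of float (longest path through it is 19).
The critical path is still J3→J4→J5; finish is now 21 days.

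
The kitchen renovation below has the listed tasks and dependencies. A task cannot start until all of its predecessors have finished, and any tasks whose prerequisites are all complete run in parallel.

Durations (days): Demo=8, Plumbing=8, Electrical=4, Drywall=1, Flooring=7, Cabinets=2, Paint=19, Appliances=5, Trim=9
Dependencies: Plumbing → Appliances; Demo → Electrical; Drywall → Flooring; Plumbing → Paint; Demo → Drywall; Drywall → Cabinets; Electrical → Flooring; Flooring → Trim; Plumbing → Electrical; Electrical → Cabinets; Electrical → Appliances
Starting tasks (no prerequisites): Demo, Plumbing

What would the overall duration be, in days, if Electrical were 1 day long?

27

Baseline: Demo→Electrical→Flooring→Trim = 8+4+7+9 = 28 → 28 days.
Electrical lies on that path, so at 1 day the path becomes 25 days.
New critical path: Plumbing→Paint = 8+19 = 27 ⇒ 27 days.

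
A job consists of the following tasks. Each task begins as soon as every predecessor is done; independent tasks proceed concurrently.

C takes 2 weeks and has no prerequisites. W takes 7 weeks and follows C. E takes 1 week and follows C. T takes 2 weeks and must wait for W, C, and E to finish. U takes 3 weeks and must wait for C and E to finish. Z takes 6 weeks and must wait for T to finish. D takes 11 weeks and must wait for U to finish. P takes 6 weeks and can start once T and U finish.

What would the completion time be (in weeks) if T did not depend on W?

17

Before: longest chain C→W→T→Z = 2+7+2+6 = 17, finish 17.
Without W→T, T's earliest start moves from 9 to 3.
New critical path: C→E→U→D = 2+1+3+11 = 17 ⇒ 17 weeks.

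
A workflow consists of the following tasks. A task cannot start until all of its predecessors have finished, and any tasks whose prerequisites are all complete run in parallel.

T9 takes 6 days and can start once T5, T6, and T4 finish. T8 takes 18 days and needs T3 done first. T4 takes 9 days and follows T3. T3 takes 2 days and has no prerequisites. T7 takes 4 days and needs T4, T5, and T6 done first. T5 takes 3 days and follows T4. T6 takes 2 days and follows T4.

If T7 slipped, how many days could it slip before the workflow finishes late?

Critical path: T3→T4→T5→T9 = 2+9+3+6 = 20, so the finish is 20 days.
Longest path through T7: 18 days (earliest finish 18, latest finish 20).
So T7 can slip 20 − 18 = 2 days.

2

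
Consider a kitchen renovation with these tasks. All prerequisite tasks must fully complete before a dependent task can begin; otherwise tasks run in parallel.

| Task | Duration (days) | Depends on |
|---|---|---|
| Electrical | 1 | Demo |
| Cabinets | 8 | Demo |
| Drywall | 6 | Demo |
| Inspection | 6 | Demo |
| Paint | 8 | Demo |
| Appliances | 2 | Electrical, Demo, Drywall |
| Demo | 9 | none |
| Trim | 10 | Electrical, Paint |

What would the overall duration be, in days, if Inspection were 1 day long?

27

Critical path before the change: Demo→Paint→Trim = 9+8+10 = 27 giving 27 days.
The longest path through Inspection is only 15 days, so Inspection has float 12.
No other chain overtakes it, so the finish is 27 days.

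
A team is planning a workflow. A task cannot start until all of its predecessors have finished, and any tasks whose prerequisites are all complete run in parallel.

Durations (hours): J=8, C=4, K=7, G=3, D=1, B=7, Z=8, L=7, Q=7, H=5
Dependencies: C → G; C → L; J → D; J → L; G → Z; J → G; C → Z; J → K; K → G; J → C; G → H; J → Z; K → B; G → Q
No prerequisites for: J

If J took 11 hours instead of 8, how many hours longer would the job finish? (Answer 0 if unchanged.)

Critical path before the change: J→K→G→Z = 8+7+3+8 = 26 giving 26 hours.
J lies on that path, so at 11 hours the path becomes 29 hours.
The critical path is still J→K→G→Z; finish is now 29 hours.
Change in finish: 29 − 26 = +3 hours.

3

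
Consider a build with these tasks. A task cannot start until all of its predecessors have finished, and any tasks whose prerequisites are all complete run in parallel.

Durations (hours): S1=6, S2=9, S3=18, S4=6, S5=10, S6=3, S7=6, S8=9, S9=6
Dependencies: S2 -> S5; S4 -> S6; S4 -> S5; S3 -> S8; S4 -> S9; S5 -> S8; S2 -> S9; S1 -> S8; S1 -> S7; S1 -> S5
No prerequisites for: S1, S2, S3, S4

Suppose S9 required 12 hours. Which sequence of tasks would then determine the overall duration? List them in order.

Critical path before the change: S2→S5→S8 = 9+10+9 = 28 giving 28 hours.
S9 is off the critical path — its longest chain is 15 hours, giving 13 of slack.
The critical path is still S2→S5→S8; finish is now 28 hours.

S2, S5, S8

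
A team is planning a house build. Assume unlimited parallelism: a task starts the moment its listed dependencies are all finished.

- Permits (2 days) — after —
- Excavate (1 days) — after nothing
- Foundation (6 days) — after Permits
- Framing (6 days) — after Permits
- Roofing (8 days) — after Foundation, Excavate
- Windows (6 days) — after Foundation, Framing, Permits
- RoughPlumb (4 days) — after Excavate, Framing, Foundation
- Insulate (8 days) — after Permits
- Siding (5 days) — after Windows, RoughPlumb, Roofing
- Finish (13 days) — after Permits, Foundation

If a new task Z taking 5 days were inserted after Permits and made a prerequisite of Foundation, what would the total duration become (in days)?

26

Originally the plan takes 21 days.
With Z inserted, Foundation now waits for max(Permits, Z).
New critical path: Permits→Z→Foundation→Roofing→Siding = 2+5+6+8+5 = 26 ⇒ 26 days.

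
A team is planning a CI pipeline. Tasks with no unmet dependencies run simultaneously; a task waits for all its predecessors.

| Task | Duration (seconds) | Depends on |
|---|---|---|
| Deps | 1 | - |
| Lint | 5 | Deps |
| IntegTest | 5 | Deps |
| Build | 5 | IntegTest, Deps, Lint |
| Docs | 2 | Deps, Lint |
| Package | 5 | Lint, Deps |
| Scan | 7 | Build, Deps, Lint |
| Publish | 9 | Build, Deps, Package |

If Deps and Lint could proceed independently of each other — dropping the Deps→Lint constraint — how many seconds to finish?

20

Before: longest chain Deps→Lint→Build→Publish = 1+5+5+9 = 20, finish 20.
Without Deps→Lint, Lint's earliest start moves from 1 to 0.
After: Deps→IntegTest→Build→Publish = 1+5+5+9 = 20 → 20 seconds.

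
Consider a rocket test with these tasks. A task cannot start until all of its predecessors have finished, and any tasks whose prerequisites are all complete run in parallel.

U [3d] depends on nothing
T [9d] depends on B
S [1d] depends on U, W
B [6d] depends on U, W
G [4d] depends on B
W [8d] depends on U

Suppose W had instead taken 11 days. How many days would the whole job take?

As given, the longest chain is U→W→B→T = 3+8+6+9 = 26, so the finish is 26 days.
W lies on that path, so at 11 days the path becomes 29 days.
The critical path is still U→W→B→T; finish is now 29 days.

29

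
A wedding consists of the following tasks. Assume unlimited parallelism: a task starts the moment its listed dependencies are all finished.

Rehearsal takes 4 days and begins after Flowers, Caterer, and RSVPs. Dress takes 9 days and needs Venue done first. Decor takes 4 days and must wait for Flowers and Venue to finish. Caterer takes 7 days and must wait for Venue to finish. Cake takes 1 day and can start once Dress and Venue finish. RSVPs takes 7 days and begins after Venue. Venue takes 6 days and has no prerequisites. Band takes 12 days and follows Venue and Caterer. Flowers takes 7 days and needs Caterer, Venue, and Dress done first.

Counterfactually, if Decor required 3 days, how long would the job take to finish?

As given, the longest chain is Venue→Dress→Flowers→Decor = 6+9+7+4 = 26, so the finish is 26 days.
Decor is on the critical path; changing it to 3 makes that path 25 days.
The binding chain switches to Venue→Dress→Flowers→Rehearsal = 6+9+7+4 = 26; finish 26 days.

26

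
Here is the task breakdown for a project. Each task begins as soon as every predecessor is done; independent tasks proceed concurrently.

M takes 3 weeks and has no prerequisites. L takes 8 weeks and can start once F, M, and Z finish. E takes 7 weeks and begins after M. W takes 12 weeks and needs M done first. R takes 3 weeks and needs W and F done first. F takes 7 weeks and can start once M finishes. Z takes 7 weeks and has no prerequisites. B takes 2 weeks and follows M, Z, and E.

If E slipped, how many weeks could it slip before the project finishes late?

6

The longest chain is M→W→R = 3+12+3 = 18; overall finish 18 weeks.
Longest path through E: 12 weeks (earliest finish 10, latest finish 16).
So E can slip 16 − 10 = 6 weeks.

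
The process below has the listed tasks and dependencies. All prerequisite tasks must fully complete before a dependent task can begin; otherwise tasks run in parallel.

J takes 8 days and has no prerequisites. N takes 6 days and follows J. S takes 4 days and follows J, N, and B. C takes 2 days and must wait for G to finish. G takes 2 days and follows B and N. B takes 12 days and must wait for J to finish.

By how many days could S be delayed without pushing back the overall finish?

The longest chain is J→B→G→C = 8+12+2+2 = 24; overall finish 24 days.
Longest path through S: 24 days (earliest finish 24, latest finish 24).
Slack of S = 20 − 20 = 0 days.

0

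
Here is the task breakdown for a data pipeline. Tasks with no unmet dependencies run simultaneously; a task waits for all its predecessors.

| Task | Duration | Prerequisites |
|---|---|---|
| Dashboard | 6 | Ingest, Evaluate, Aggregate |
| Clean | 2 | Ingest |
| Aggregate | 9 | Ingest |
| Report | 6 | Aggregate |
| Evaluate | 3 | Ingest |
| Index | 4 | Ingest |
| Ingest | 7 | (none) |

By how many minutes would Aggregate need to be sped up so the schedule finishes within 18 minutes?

4

Current finish: 22 minutes; target: 18.
Aggregate is on every critical path, so each minute cut from Aggregate cuts the finish by one (this holds down to a finish of 16).
Need 22 − 18 = 4 minutes off Aggregate → Aggregate becomes 5 minutes, finish becomes 18.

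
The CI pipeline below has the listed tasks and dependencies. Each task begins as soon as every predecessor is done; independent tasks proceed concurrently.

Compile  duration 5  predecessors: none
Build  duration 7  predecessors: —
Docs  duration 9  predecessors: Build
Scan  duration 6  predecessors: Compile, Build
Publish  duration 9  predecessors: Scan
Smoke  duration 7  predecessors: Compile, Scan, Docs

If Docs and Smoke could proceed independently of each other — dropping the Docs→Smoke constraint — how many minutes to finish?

Original critical path: Build→Docs→Smoke = 7+9+7 = 23 ⇒ 23 minutes.
Without Docs→Smoke, Smoke's earliest start moves from 16 to 13.
After: Build→Scan→Publish = 7+6+9 = 22 → 22 minutes.

22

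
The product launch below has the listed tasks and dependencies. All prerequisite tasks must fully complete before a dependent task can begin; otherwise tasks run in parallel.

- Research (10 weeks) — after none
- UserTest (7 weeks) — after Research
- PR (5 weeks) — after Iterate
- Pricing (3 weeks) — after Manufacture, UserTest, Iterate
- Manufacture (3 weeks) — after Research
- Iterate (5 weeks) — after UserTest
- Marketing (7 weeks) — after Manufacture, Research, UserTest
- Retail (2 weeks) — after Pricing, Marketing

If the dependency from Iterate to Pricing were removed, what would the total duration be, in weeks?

27

Before: longest chain Research→UserTest→Iterate→Pricing→Retail = 10+7+5+3+2 = 27, finish 27.
Without Iterate→Pricing, Pricing's earliest start moves from 22 to 17.
The longest chain is now Research→UserTest→Iterate→PR = 10+7+5+5 = 27, so the job takes 27 weeks.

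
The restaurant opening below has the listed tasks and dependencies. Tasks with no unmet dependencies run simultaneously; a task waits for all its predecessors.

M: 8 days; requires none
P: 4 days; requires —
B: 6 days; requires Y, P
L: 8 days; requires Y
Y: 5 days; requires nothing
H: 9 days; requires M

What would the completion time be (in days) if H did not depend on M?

13

Original critical path: M→H = 8+9 = 17 ⇒ 17 days.
Without M→H, H's earliest start moves from 8 to 0.
After: Y→L = 5+8 = 13 → 13 days.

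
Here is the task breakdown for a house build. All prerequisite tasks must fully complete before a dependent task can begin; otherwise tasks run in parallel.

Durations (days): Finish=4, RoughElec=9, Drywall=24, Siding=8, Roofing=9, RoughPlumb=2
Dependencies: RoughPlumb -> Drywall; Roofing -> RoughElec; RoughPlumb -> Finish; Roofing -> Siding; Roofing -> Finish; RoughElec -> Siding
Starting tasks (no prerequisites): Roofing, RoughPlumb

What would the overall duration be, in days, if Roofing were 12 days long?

As given, the longest chain is Roofing→RoughElec→Siding = 9+9+8 = 26, so the finish is 26 days.
Since Roofing is critical, the +3 change carries straight to that chain (now 29 days).
The critical path is still Roofing→RoughElec→Siding; finish is now 29 days.

29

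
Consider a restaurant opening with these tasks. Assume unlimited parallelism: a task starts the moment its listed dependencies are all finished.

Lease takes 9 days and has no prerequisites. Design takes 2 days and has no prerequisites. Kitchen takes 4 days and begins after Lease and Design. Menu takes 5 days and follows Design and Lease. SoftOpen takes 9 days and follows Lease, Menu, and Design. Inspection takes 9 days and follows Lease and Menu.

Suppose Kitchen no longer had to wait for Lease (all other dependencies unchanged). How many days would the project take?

Before: longest chain Lease→Menu→SoftOpen = 9+5+9 = 23, finish 23.
Without Lease→Kitchen, Kitchen's earliest start moves from 9 to 2.
New critical path: Lease→Menu→SoftOpen = 9+5+9 = 23 ⇒ 23 days.

23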